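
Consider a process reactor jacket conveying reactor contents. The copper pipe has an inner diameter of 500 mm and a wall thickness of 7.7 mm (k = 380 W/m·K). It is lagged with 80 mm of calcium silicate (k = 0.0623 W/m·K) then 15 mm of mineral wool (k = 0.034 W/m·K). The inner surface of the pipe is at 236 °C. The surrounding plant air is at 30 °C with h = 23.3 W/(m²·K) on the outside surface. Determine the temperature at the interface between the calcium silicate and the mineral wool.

T ≈ 80.2 °C

For a radial system each layer contributes R = ln(r_out/r_in)/(2πkL); films add R = 1/(hA).
R_copper pipe wall = ln(257.7/250)/(2π×380×1) = 1.271×10^-5 K/W
R_calcium silicate = ln(337.7/257.7)/(2π×0.0623×1) = 0.6907 K/W
R_mineral wool = ln(352.7/337.7)/(2π×0.034×1) = 0.2034 K/W
R_outer film = 1/(h_o·2πr_oL) = 1/(23.3×2π×0.3527×1) = 0.01937 K/W
R_total = 0.9135 K/W
Q = ΔT/R_total = 206/0.9135
Q = 226 W/m
T_interface = T_inner − Q·ΣR(inner→interface) = 236 − 226×0.6907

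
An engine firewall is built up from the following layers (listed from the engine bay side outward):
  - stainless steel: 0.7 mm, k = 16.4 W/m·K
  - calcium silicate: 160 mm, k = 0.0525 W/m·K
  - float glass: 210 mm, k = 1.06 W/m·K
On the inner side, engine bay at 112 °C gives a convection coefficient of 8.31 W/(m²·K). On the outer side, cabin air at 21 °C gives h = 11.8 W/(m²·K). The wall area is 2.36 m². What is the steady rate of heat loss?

Q ≈ 62.2 W

Series thermal resistances:
R_inner film = 1/(h_i·A) = 1/(8.31×2.36) = 0.05099 K/W
R_stainless steel = L/(kA) = 0.0007/(16.4×2.36) = 1.809×10^-5 K/W
R_calcium silicate = L/(kA) = 0.16/(0.0525×2.36) = 1.291 K/W
R_float glass = L/(kA) = 0.21/(1.06×2.36) = 0.08395 K/W
R_outer film = 1/(h_o·A) = 1/(11.8×2.36) = 0.03591 K/W
R_total = 1.462 K/W
Q = ΔT / R_total = 91 / 1.462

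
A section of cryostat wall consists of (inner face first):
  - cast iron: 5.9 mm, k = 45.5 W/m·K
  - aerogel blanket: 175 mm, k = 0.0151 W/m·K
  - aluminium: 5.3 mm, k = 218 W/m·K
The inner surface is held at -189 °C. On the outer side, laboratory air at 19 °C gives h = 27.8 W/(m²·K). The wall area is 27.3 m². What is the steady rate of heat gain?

Model the wall as resistances in series:
R_cast iron = L/(kA) = 0.0059/(45.5×27.3) = 4.75×10^-6 K/W
R_aerogel blanket = L/(kA) = 0.175/(0.0151×27.3) = 0.4245 K/W
R_aluminium = L/(kA) = 0.0053/(218×27.3) = 8.905×10^-7 K/W
R_outer film = 1/(h_o·A) = 1/(27.8×27.3) = 0.001318 K/W
R_total = 0.4258 K/W
Q = ΔT / R_total = 208 / 0.4258

Q ≈ 488 W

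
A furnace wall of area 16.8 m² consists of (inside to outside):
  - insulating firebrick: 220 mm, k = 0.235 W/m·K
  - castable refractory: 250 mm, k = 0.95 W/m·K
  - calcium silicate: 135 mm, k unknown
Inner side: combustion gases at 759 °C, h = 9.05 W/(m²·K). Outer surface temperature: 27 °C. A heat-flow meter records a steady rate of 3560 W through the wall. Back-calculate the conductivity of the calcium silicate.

k ≈ 0.063 W/(m·K)

Using the resistance-network approach (series):
R_inner film = 1/(h_i·A) = 1/(9.05×16.8) = 0.006577 K/W
R_insulating firebrick = L/(kA) = 0.22/(0.235×16.8) = 0.05572 K/W
R_castable refractory = L/(kA) = 0.25/(0.95×16.8) = 0.01566 K/W
Sum of known resistances R_other = 0.07797 K/W
Total R = ΔT/Q = 732/3560 = 0.2056 K/W
R_calcium silicate = R_total − R_other = 0.1277 K/W
k = L/(R·A) = 0.135/(0.1277×16.8)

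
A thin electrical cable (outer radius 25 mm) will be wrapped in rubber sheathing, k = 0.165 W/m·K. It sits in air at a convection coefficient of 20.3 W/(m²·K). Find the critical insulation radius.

For a cylinder r_cr = k/h = 0.165/20.3
r_cr = 8.13 mm; since the bare radius (25 mm) is above r_cr, any added insulation will reduce heat loss.

r_cr ≈ 8.13 mm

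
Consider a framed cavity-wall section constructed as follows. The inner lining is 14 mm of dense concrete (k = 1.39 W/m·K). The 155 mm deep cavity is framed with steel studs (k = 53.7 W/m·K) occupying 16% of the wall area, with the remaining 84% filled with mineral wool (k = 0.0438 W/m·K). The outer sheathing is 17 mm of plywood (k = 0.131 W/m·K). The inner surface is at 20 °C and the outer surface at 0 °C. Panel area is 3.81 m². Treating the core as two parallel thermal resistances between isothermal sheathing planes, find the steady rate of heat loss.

Q ≈ 483 W

Sheathing layers in series; stud and cavity paths in parallel between them.
R_inner = 0.014/(1.39×3.81) = 0.002644 K/W
R_stud  = 0.155/(53.7×0.16×3.81) = 0.004735 K/W
R_cav   = 0.155/(0.0438×0.84×3.81) = 1.106 K/W
1/R_core = 1/R_stud + 1/R_cav → R_core = 0.004715 K/W
R_outer = 0.017/(0.131×3.81) = 0.03406 K/W
R_total = 0.04142 K/W
Q = ΔT/R_total = 20/0.04142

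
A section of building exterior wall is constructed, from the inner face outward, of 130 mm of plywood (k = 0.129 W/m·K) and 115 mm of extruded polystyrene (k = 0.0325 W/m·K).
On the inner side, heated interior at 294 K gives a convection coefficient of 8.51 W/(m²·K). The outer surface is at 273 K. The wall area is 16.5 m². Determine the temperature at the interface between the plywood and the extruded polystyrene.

T ≈ 289 K

Model the wall as resistances in series:
R_inner film = 1/(h_i·A) = 1/(8.51×16.5) = 0.007122 K/W
R_plywood = L/(kA) = 0.13/(0.129×16.5) = 0.06108 K/W
R_extruded polystyrene = L/(kA) = 0.115/(0.0325×16.5) = 0.2145 K/W
R_total = 0.2826 K/W;  Q = ΔT/R_total = 21/0.2826 = 74.3 W
T_interface = T_inner − Q·ΣR(inner→interface) = 294 − 74.3×0.0682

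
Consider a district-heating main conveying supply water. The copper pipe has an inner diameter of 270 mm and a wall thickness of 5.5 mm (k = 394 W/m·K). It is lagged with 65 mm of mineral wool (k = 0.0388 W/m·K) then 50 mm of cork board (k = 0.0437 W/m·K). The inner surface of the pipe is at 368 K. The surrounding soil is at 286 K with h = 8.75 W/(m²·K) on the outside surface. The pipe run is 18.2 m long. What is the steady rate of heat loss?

Radial resistances (cylindrical: R_cond = ln(r_o/r_i)/(2πkL), R_conv = 1/(h·2πrL)):
R_copper pipe wall = ln(140.5/135)/(2π×394×18.2) = 8.863×10^-7 K/W
R_mineral wool = ln(205.5/140.5)/(2π×0.0388×18.2) = 0.0857 K/W
R_cork board = ln(255.5/205.5)/(2π×0.0437×18.2) = 0.04358 K/W
R_outer film = 1/(h_o·2πr_oL) = 1/(8.75×2π×0.2555×18.2) = 0.003912 K/W
R_total = 0.1332 K/W
Q = ΔT/R_total = 82/0.1332

Q ≈ 616 W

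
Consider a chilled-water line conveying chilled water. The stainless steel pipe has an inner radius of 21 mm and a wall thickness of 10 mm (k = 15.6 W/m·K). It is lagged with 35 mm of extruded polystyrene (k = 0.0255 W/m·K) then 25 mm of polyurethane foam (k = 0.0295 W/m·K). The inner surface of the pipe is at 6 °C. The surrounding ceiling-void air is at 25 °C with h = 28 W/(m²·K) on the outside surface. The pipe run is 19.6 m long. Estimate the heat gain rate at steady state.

Radial resistances (cylindrical: R_cond = ln(r_o/r_i)/(2πkL), R_conv = 1/(h·2πrL)):
R_stainless steel pipe wall = ln(31/21)/(2π×15.6×19.6) = 2.027×10^-4 K/W
R_extruded polystyrene = ln(66/31)/(2π×0.0255×19.6) = 0.2406 K/W
R_polyurethane foam = ln(91/66)/(2π×0.0295×19.6) = 0.08841 K/W
R_outer film = 1/(h_o·2πr_oL) = 1/(28×2π×0.091×19.6) = 0.003187 K/W
R_total = 0.3324 K/W
Q = ΔT/R_total = 19/0.3324

Q ≈ 57.2 W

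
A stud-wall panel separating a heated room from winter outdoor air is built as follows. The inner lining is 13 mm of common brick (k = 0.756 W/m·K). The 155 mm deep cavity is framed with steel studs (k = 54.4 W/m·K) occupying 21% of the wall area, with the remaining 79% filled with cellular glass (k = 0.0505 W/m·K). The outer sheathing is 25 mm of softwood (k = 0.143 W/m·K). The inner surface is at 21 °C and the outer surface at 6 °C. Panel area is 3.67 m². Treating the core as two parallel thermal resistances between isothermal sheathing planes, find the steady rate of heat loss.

Sheathing layers in series; stud and cavity paths in parallel between them.
R_inner = 0.013/(0.756×3.67) = 0.004685 K/W
R_stud  = 0.155/(54.4×0.21×3.67) = 0.003697 K/W
R_cav   = 0.155/(0.0505×0.79×3.67) = 1.059 K/W
1/R_core = 1/R_stud + 1/R_cav → R_core = 0.003684 K/W
R_outer = 0.025/(0.143×3.67) = 0.04764 K/W
R_total = 0.05601 K/W
Q = ΔT/R_total = 15/0.05601

Q ≈ 268 W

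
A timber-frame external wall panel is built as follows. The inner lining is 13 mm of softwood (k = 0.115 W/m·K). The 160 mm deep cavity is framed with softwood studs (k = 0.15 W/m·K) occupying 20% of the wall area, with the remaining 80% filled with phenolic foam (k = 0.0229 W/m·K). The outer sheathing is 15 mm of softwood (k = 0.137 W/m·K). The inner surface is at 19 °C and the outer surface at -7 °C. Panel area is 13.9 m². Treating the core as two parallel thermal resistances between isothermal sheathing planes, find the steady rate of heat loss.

Sheathing layers in series; stud and cavity paths in parallel between them.
R_inner = 0.013/(0.115×13.9) = 0.008133 K/W
R_stud  = 0.16/(0.15×0.2×13.9) = 0.3837 K/W
R_cav   = 0.16/(0.0229×0.8×13.9) = 0.6283 K/W
1/R_core = 1/R_stud + 1/R_cav → R_core = 0.2382 K/W
R_outer = 0.015/(0.137×13.9) = 0.007877 K/W
R_total = 0.2542 K/W
Q = ΔT/R_total = 26/0.2542

Q ≈ 102 W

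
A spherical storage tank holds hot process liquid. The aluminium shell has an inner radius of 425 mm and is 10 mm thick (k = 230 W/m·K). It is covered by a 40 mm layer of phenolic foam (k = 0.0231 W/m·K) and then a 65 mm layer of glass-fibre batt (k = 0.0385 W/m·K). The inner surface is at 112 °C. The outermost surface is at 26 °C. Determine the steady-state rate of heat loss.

Q ≈ 72.2 W

Radial (spherical) resistances in series:
R_aluminium shell = (1/0.425 − 1/0.435)/(4π×230) = 1.871×10^-5 K/W
R_phenolic foam = (1/0.435 − 1/0.475)/(4π×0.0231) = 0.6669 K/W
R_glass-fibre batt = (1/0.475 − 1/0.54)/(4π×0.0385) = 0.5238 K/W
R_total = 1.191 K/W
Q = ΔT/R_total = 86/1.191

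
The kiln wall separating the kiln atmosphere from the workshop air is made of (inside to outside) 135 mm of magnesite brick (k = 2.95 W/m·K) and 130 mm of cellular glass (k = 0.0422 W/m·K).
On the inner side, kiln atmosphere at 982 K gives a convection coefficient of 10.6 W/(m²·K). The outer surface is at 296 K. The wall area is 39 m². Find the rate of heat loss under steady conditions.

Q ≈ 8310 W

Model the wall as resistances in series:
R_inner film = 1/(h_i·A) = 1/(10.6×39) = 0.002419 K/W
R_magnesite brick = L/(kA) = 0.135/(2.95×39) = 0.001173 K/W
R_cellular glass = L/(kA) = 0.13/(0.0422×39) = 0.07899 K/W
R_total = 0.08258 K/W
Q = ΔT / R_total = 686 / 0.08258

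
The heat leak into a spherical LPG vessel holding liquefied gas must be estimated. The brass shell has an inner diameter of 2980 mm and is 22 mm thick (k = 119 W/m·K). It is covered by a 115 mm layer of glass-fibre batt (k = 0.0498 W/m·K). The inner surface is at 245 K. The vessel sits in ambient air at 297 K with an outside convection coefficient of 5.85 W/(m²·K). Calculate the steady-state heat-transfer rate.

Radial (spherical) resistances in series:
R_brass shell = (1/1.49 − 1/1.512)/(4π×119) = 6.53×10^-6 K/W
R_glass-fibre batt = (1/1.512 − 1/1.627)/(4π×0.0498) = 0.0747 K/W
R_outer film = 1/(h·4πr_o²) = 1/(5.85×4π×1.627²) = 0.005139 K/W
R_total = 0.07985 K/W
Q = ΔT/R_total = 52/0.07985

Q ≈ 651 W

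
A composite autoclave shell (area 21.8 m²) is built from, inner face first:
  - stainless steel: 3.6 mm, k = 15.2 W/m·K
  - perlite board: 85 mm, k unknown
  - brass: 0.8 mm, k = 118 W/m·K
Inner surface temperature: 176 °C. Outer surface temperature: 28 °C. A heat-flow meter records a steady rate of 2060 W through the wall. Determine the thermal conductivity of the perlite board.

Model the wall as resistances in series:
R_stainless steel = L/(kA) = 0.0036/(15.2×21.8) = 1.086×10^-5 K/W
R_brass = L/(kA) = 0.0008/(118×21.8) = 3.11×10^-7 K/W
Sum of known resistances R_other = 1.118×10^-5 K/W
Total R = ΔT/Q = 148/2060 = 0.07184 K/W
R_perlite board = R_total − R_other = 0.07183 K/W
k = L/(R·A) = 0.085/(0.07183×21.8)

k ≈ 0.0543 W/(m·K)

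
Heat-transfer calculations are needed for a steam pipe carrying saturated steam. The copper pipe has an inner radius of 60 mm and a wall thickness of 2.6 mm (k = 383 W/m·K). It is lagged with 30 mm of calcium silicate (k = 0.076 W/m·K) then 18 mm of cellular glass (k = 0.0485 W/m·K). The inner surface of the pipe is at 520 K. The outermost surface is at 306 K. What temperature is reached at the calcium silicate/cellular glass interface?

Radial resistances (cylindrical: R_cond = ln(r_o/r_i)/(2πkL), R_conv = 1/(h·2πrL)):
R_copper pipe wall = ln(62.6/60)/(2π×383×1) = 1.763×10^-5 K/W
R_calcium silicate = ln(92.6/62.6)/(2π×0.076×1) = 0.8199 K/W
R_cellular glass = ln(110.6/92.6)/(2π×0.0485×1) = 0.5829 K/W
R_total = 1.403 K/W
Q = ΔT/R_total = 214/1.403
Q = 153 W/m
T_interface = T_inner − Q·ΣR(inner→interface) = 520 − 153×0.8199

T ≈ 395 K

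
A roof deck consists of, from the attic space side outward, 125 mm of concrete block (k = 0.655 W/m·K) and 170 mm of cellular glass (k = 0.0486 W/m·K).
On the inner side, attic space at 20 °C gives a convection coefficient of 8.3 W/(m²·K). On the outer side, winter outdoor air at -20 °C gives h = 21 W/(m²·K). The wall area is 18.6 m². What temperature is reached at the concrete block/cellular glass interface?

T ≈ 16.8 °C

Treating each layer as a thermal resistance in series:
R_inner film = 1/(h_i·A) = 1/(8.3×18.6) = 0.006478 K/W
R_concrete block = L/(kA) = 0.125/(0.655×18.6) = 0.01026 K/W
R_cellular glass = L/(kA) = 0.17/(0.0486×18.6) = 0.1881 K/W
R_outer film = 1/(h_o·A) = 1/(21×18.6) = 0.00256 K/W
R_total = 0.2074 K/W;  Q = ΔT/R_total = 40/0.2074 = 192.9 W
T_interface = T_inner − Q·ΣR(inner→interface) = 20 − 193×0.01674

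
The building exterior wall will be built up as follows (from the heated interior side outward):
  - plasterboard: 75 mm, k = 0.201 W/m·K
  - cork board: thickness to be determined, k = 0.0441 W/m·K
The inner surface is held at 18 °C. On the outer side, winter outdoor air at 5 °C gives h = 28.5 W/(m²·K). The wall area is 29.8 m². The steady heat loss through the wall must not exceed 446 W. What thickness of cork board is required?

L ≈ 20.3 mm

Treating each layer as a thermal resistance in series:
R_plasterboard = L/(kA) = 0.075/(0.201×29.8) = 0.01252 K/W
R_outer film = 1/(h_o·A) = 1/(28.5×29.8) = 0.001177 K/W
Sum of the known resistances R_other = 0.0137 K/W
Required total resistance R_tot = ΔT/Q_allow = 13/446 = 0.02915 K/W
R_cork board = R_tot − R_other = 0.01545 K/W
L = R·k·A = 0.01545×0.0441×29.8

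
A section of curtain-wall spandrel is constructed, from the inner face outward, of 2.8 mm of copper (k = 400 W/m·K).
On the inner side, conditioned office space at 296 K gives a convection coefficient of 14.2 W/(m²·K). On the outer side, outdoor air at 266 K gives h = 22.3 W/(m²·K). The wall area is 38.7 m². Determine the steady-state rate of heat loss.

Treating each layer as a thermal resistance in series:
R_inner film = 1/(h_i·A) = 1/(14.2×38.7) = 0.00182 K/W
R_copper = L/(kA) = 0.0028/(400×38.7) = 1.809×10^-7 K/W
R_outer film = 1/(h_o·A) = 1/(22.3×38.7) = 0.001159 K/W
R_total = 0.002979 K/W
Q = ΔT / R_total = 30 / 0.002979

Q ≈ 10100 W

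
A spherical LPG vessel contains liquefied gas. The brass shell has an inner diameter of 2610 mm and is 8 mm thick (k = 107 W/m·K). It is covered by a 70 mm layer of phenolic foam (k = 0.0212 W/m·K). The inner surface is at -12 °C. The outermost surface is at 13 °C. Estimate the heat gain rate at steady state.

Q ≈ 173 W

Spherical conduction: R = (1/r_in − 1/r_out)/(4πk) per layer; series-sum.
R_brass shell = (1/1.305 − 1/1.313)/(4π×107) = 3.472×10^-6 K/W
R_phenolic foam = (1/1.313 − 1/1.383)/(4π×0.0212) = 0.1447 K/W
R_total = 0.1447 K/W
Q = ΔT/R_total = 25/0.1447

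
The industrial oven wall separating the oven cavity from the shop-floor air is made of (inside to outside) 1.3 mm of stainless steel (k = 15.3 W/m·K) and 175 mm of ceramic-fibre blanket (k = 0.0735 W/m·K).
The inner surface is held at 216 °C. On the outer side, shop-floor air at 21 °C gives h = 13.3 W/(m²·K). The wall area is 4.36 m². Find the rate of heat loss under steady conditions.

Treating each layer as a thermal resistance in series:
R_stainless steel = L/(kA) = 0.0013/(15.3×4.36) = 1.949×10^-5 K/W
R_ceramic-fibre blanket = L/(kA) = 0.175/(0.0735×4.36) = 0.5461 K/W
R_outer film = 1/(h_o·A) = 1/(13.3×4.36) = 0.01724 K/W
R_total = 0.5634 K/W
Q = ΔT / R_total = 195 / 0.5634

Q ≈ 346 W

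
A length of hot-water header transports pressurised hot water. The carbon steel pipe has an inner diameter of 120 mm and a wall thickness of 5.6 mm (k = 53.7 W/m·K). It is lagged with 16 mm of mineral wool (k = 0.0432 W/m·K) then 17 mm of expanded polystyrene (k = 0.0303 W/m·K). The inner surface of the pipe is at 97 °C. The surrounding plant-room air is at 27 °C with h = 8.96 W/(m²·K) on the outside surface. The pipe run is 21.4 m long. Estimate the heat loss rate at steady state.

Q ≈ 757 W

Per-layer cylindrical resistances, series-summed:
R_carbon steel pipe wall = ln(65.6/60)/(2π×53.7×21.4) = 1.236×10^-5 K/W
R_mineral wool = ln(81.6/65.6)/(2π×0.0432×21.4) = 0.03757 K/W
R_expanded polystyrene = ln(98.6/81.6)/(2π×0.0303×21.4) = 0.04645 K/W
R_outer film = 1/(h_o·2πr_oL) = 1/(8.96×2π×0.0986×21.4) = 0.008418 K/W
R_total = 0.09245 K/W
Q = ΔT/R_total = 70/0.09245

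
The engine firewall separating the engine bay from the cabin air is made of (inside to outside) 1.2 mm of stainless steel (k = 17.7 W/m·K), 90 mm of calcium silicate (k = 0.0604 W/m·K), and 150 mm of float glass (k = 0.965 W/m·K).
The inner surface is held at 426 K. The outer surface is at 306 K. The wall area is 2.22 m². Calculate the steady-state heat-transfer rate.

Q ≈ 162 W

Model the wall as resistances in series:
R_stainless steel = L/(kA) = 0.0012/(17.7×2.22) = 3.054×10^-5 K/W
R_calcium silicate = L/(kA) = 0.09/(0.0604×2.22) = 0.6712 K/W
R_float glass = L/(kA) = 0.15/(0.965×2.22) = 0.07002 K/W
R_total = 0.7412 K/W
Q = ΔT / R_total = 120 / 0.7412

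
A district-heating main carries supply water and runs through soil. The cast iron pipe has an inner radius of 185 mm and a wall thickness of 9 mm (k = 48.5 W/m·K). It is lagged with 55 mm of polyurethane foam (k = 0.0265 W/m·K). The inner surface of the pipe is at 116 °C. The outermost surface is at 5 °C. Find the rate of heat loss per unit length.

q′ ≈ 74 W/m

Per-layer cylindrical resistances, series-summed:
R_cast iron pipe wall = ln(194/185)/(2π×48.5×1) = 1.559×10^-4 K/W
R_polyurethane foam = ln(249/194)/(2π×0.0265×1) = 1.499 K/W
R_total = 1.499 K/W
Q = ΔT/R_total = 111/1.499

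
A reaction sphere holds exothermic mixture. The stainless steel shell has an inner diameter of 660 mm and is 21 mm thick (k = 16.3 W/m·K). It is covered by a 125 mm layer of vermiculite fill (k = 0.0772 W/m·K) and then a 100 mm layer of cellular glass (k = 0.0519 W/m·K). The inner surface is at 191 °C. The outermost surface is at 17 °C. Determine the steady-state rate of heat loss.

Q ≈ 131 W

Radial (spherical) resistances in series:
R_stainless steel shell = (1/0.33 − 1/0.351)/(4π×16.3) = 8.851×10^-4 K/W
R_vermiculite fill = (1/0.351 − 1/0.476)/(4π×0.0772) = 0.7712 K/W
R_cellular glass = (1/0.476 − 1/0.576)/(4π×0.0519) = 0.5592 K/W
R_total = 1.331 K/W
Q = ΔT/R_total = 174/1.331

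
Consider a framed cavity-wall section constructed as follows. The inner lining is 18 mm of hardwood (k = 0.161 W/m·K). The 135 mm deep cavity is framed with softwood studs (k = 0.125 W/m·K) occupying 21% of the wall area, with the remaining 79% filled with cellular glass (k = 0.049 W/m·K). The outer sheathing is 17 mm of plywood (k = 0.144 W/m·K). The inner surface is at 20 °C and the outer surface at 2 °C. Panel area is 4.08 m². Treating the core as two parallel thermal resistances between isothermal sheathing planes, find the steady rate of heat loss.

Sheathing layers in series; stud and cavity paths in parallel between them.
R_inner = 0.018/(0.161×4.08) = 0.0274 K/W
R_stud  = 0.135/(0.125×0.21×4.08) = 1.261 K/W
R_cav   = 0.135/(0.049×0.79×4.08) = 0.8548 K/W
1/R_core = 1/R_stud + 1/R_cav → R_core = 0.5094 K/W
R_outer = 0.017/(0.144×4.08) = 0.02894 K/W
R_total = 0.5657 K/W
Q = ΔT/R_total = 18/0.5657

Q ≈ 31.8 W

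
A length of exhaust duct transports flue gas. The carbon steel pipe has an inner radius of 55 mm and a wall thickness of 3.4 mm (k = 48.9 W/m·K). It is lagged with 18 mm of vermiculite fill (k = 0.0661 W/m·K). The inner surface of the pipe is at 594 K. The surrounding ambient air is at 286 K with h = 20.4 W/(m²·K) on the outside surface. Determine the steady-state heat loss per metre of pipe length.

q′ ≈ 411 W/m

For a radial system each layer contributes R = ln(r_out/r_in)/(2πkL); films add R = 1/(hA).
R_carbon steel pipe wall = ln(58.4/55)/(2π×48.9×1) = 1.952×10^-4 K/W
R_vermiculite fill = ln(76.4/58.4)/(2π×0.0661×1) = 0.6469 K/W
R_outer film = 1/(h_o·2πr_oL) = 1/(20.4×2π×0.0764×1) = 0.1021 K/W
R_total = 0.7492 K/W
Q = ΔT/R_total = 308/0.7492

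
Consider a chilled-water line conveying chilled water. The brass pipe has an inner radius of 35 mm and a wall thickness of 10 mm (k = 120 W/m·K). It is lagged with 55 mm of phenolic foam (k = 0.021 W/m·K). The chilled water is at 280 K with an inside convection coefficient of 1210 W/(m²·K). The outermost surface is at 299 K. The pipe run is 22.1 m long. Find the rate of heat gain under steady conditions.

Q ≈ 69.3 W

Per-layer cylindrical resistances, series-summed:
R_inner film = 1/(h_i·2πr₁L) = 1/(1210×2π×0.035×22.1) = 1.7×10^-4 K/W
R_brass pipe wall = ln(45/35)/(2π×120×22.1) = 1.508×10^-5 K/W
R_phenolic foam = ln(100/45)/(2π×0.021×22.1) = 0.2738 K/W
R_total = 0.274 K/W
Q = ΔT/R_total = 19/0.274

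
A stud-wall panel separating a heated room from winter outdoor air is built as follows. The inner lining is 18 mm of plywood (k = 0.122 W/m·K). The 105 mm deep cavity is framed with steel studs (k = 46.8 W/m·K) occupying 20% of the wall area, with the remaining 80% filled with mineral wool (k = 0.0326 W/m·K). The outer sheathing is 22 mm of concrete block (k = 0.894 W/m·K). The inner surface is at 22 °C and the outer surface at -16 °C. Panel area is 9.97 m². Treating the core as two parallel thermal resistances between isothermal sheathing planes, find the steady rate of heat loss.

Q ≈ 2070 W

Sheathing layers in series; stud and cavity paths in parallel between them.
R_inner = 0.018/(0.122×9.97) = 0.0148 K/W
R_stud  = 0.105/(46.8×0.2×9.97) = 0.001125 K/W
R_cav   = 0.105/(0.0326×0.8×9.97) = 0.4038 K/W
1/R_core = 1/R_stud + 1/R_cav → R_core = 0.001122 K/W
R_outer = 0.022/(0.894×9.97) = 0.002468 K/W
R_total = 0.01839 K/W
Q = ΔT/R_total = 38/0.01839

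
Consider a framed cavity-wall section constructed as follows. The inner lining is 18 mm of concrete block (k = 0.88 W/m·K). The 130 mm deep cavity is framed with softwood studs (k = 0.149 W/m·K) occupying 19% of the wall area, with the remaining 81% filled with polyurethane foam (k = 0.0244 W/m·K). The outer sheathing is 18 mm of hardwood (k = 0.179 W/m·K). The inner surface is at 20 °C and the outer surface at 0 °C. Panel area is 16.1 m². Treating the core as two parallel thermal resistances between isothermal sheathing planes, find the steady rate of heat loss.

Sheathing layers in series; stud and cavity paths in parallel between them.
R_inner = 0.018/(0.88×16.1) = 0.00127 K/W
R_stud  = 0.13/(0.149×0.19×16.1) = 0.2852 K/W
R_cav   = 0.13/(0.0244×0.81×16.1) = 0.4085 K/W
1/R_core = 1/R_stud + 1/R_cav → R_core = 0.168 K/W
R_outer = 0.018/(0.179×16.1) = 0.006246 K/W
R_total = 0.1755 K/W
Q = ΔT/R_total = 20/0.1755

Q ≈ 114 W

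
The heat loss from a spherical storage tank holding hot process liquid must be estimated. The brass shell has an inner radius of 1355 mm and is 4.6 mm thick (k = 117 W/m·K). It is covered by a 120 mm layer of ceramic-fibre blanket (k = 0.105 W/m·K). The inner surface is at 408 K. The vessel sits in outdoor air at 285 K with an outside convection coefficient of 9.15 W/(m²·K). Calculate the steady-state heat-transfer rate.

Radial (spherical) resistances in series:
R_brass shell = (1/1.355 − 1/1.3596)/(4π×117) = 1.698×10^-6 K/W
R_ceramic-fibre blanket = (1/1.3596 − 1/1.4796)/(4π×0.105) = 0.04521 K/W
R_outer film = 1/(h·4πr_o²) = 1/(9.15×4π×1.4796²) = 0.003973 K/W
R_total = 0.04918 K/W
Q = ΔT/R_total = 123/0.04918

Q ≈ 2500 W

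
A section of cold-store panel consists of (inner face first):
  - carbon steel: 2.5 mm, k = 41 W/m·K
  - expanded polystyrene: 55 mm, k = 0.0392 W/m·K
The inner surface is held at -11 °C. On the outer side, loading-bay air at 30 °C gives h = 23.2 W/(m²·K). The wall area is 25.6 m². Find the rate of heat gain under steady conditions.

Q ≈ 726 W

Series thermal resistances:
R_carbon steel = L/(kA) = 0.0025/(41×25.6) = 2.382×10^-6 K/W
R_expanded polystyrene = L/(kA) = 0.055/(0.0392×25.6) = 0.05481 K/W
R_outer film = 1/(h_o·A) = 1/(23.2×25.6) = 0.001684 K/W
R_total = 0.05649 K/W
Q = ΔT / R_total = 41 / 0.05649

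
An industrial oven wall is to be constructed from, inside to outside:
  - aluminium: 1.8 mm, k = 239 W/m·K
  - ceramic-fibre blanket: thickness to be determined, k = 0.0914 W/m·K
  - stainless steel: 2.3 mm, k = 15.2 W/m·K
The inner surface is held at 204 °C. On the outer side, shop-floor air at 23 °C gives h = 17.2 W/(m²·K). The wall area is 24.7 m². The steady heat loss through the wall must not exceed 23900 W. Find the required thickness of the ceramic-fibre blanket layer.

Thermal resistances in series:
R_aluminium = L/(kA) = 0.0018/(239×24.7) = 3.049×10^-7 K/W
R_stainless steel = L/(kA) = 0.0023/(15.2×24.7) = 6.126×10^-6 K/W
R_outer film = 1/(h_o·A) = 1/(17.2×24.7) = 0.002354 K/W
Sum of the known resistances R_other = 0.00236 K/W
Required total resistance R_tot = ΔT/Q_allow = 181/23900 = 0.007573 K/W
R_ceramic-fibre blanket = R_tot − R_other = 0.005213 K/W
L = R·k·A = 0.005213×0.0914×24.7

L ≈ 11.8 mm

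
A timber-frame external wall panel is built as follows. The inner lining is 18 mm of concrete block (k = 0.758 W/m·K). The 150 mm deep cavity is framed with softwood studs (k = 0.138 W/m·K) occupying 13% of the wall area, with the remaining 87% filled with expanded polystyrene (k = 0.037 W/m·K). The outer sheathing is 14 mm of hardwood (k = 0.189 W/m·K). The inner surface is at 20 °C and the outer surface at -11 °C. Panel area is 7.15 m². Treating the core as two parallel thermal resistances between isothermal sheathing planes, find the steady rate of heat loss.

Sheathing layers in series; stud and cavity paths in parallel between them.
R_inner = 0.018/(0.758×7.15) = 0.003321 K/W
R_stud  = 0.15/(0.138×0.13×7.15) = 1.169 K/W
R_cav   = 0.15/(0.037×0.87×7.15) = 0.6517 K/W
1/R_core = 1/R_stud + 1/R_cav → R_core = 0.4185 K/W
R_outer = 0.014/(0.189×7.15) = 0.01036 K/W
R_total = 0.4322 K/W
Q = ΔT/R_total = 31/0.4322

Q ≈ 71.7 W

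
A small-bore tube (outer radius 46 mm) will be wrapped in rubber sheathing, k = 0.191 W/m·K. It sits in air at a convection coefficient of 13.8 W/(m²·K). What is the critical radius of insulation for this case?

r_cr ≈ 13.8 mm

For a cylinder r_cr = k/h = 0.191/13.8
r_cr = 13.8 mm; since the bare radius (46 mm) is above r_cr, any added insulation will reduce heat loss.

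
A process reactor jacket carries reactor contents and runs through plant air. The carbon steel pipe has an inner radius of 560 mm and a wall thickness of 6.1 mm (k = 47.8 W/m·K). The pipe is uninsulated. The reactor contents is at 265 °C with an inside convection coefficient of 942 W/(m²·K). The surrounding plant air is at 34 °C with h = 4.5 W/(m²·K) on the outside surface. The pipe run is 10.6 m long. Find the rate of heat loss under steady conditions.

Q ≈ 39000 W

For a radial system each layer contributes R = ln(r_out/r_in)/(2πkL); films add R = 1/(hA).
R_inner film = 1/(h_i·2πr₁L) = 1/(942×2π×0.56×10.6) = 2.846×10^-5 K/W
R_carbon steel pipe wall = ln(566.1/560)/(2π×47.8×10.6) = 3.403×10^-6 K/W
R_outer film = 1/(h_o·2πr_oL) = 1/(4.5×2π×0.5661×10.6) = 0.005894 K/W
R_total = 0.005926 K/W
Q = ΔT/R_total = 231/0.005926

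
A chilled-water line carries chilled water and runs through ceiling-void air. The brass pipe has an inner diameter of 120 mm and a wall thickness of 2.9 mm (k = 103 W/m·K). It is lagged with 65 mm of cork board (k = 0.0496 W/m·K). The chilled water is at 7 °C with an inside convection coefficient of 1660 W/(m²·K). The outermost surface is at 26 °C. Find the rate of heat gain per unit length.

q′ ≈ 8.34 W/m

Cylindrical conduction, so R = ln(r₂/r₁)/(2πkL) per layer, in series:
R_inner film = 1/(h_i·2πr₁L) = 1/(1660×2π×0.06×1) = 0.001598 K/W
R_brass pipe wall = ln(62.9/60)/(2π×103×1) = 7.294×10^-5 K/W
R_cork board = ln(127.9/62.9)/(2π×0.0496×1) = 2.277 K/W
R_total = 2.279 K/W
Q = ΔT/R_total = 19/2.279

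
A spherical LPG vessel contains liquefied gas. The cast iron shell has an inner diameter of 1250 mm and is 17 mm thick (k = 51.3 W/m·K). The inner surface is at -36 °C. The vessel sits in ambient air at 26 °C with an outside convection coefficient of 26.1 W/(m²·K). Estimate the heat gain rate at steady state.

Q ≈ 8310 W

Each spherical layer contributes R = (1/r_i − 1/r_o)/(4πk):
R_cast iron shell = (1/0.625 − 1/0.642)/(4π×51.3) = 6.572×10^-5 K/W
R_outer film = 1/(h·4πr_o²) = 1/(26.1×4π×0.642²) = 0.007397 K/W
R_total = 0.007463 K/W
Q = ΔT/R_total = 62/0.007463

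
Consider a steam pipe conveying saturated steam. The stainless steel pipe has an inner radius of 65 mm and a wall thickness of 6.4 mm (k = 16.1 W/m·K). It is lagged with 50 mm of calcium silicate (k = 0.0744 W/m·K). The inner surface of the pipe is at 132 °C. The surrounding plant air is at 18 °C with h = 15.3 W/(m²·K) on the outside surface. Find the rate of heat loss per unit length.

Radial resistances (cylindrical: R_cond = ln(r_o/r_i)/(2πkL), R_conv = 1/(h·2πrL)):
R_stainless steel pipe wall = ln(71.4/65)/(2π×16.1×1) = 9.283×10^-4 K/W
R_calcium silicate = ln(121.4/71.4)/(2π×0.0744×1) = 1.135 K/W
R_outer film = 1/(h_o·2πr_oL) = 1/(15.3×2π×0.1214×1) = 0.08569 K/W
R_total = 1.222 K/W
Q = ΔT/R_total = 114/1.222

q′ ≈ 93.3 W/m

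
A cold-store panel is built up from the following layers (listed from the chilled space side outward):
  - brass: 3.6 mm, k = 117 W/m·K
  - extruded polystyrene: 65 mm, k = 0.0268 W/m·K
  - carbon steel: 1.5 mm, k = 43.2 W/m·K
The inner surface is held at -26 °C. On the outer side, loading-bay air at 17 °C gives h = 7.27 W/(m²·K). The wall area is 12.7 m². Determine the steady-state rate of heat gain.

Q ≈ 213 W

Model the wall as resistances in series:
R_brass = L/(kA) = 0.0036/(117×12.7) = 2.423×10^-6 K/W
R_extruded polystyrene = L/(kA) = 0.065/(0.0268×12.7) = 0.191 K/W
R_carbon steel = L/(kA) = 0.0015/(43.2×12.7) = 2.734×10^-6 K/W
R_outer film = 1/(h_o·A) = 1/(7.27×12.7) = 0.01083 K/W
R_total = 0.2018 K/W
Q = ΔT / R_total = 43 / 0.2018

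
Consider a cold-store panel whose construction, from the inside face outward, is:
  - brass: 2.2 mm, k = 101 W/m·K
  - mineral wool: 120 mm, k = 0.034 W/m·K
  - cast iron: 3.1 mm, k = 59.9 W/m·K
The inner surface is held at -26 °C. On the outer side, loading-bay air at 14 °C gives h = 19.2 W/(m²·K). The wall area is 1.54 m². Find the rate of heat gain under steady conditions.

Treating each layer as a thermal resistance in series:
R_brass = L/(kA) = 0.0022/(101×1.54) = 1.414×10^-5 K/W
R_mineral wool = L/(kA) = 0.12/(0.034×1.54) = 2.292 K/W
R_cast iron = L/(kA) = 0.0031/(59.9×1.54) = 3.361×10^-5 K/W
R_outer film = 1/(h_o·A) = 1/(19.2×1.54) = 0.03382 K/W
R_total = 2.326 K/W
Q = ΔT / R_total = 40 / 2.326

Q ≈ 17.2 W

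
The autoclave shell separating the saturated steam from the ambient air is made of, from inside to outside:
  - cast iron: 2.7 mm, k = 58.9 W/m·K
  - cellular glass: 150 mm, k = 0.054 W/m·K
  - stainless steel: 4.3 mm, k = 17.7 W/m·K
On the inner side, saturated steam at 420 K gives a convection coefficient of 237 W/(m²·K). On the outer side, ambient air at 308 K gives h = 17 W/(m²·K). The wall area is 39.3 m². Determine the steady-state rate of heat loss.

Treating each layer as a thermal resistance in series:
R_inner film = 1/(h_i·A) = 1/(237×39.3) = 1.074×10^-4 K/W
R_cast iron = L/(kA) = 0.0027/(58.9×39.3) = 1.166×10^-6 K/W
R_cellular glass = L/(kA) = 0.15/(0.054×39.3) = 0.07068 K/W
R_stainless steel = L/(kA) = 0.0043/(17.7×39.3) = 6.182×10^-6 K/W
R_outer film = 1/(h_o·A) = 1/(17×39.3) = 0.001497 K/W
R_total = 0.07229 K/W
Q = ΔT / R_total = 112 / 0.07229

Q ≈ 1550 W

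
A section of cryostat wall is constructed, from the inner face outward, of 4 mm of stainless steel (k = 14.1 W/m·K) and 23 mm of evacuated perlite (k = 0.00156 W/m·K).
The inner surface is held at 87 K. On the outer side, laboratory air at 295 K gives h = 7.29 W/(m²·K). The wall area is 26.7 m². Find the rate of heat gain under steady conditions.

Q ≈ 373 W

Thermal resistances in series:
R_stainless steel = L/(kA) = 0.004/(14.1×26.7) = 1.063×10^-5 K/W
R_evacuated perlite = L/(kA) = 0.023/(0.00156×26.7) = 0.5522 K/W
R_outer film = 1/(h_o·A) = 1/(7.29×26.7) = 0.005138 K/W
R_total = 0.5573 K/W
Q = ΔT / R_total = 208 / 0.5573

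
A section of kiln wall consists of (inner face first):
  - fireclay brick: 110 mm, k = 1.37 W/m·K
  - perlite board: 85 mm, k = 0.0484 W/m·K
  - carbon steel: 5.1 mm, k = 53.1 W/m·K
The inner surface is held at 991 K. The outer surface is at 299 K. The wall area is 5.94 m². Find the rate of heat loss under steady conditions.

Thermal resistances in series:
R_fireclay brick = L/(kA) = 0.11/(1.37×5.94) = 0.01352 K/W
R_perlite board = L/(kA) = 0.085/(0.0484×5.94) = 0.2957 K/W
R_carbon steel = L/(kA) = 0.0051/(53.1×5.94) = 1.617×10^-5 K/W
R_total = 0.3092 K/W
Q = ΔT / R_total = 692 / 0.3092

Q ≈ 2240 W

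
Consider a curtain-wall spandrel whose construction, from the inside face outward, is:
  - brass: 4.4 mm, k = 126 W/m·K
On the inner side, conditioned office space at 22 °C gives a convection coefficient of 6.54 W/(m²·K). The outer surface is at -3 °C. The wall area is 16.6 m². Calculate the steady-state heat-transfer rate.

Using the resistance-network approach (series):
R_inner film = 1/(h_i·A) = 1/(6.54×16.6) = 0.009211 K/W
R_brass = L/(kA) = 0.0044/(126×16.6) = 2.104×10^-6 K/W
R_total = 0.009213 K/W
Q = ΔT / R_total = 25 / 0.009213

Q ≈ 2710 W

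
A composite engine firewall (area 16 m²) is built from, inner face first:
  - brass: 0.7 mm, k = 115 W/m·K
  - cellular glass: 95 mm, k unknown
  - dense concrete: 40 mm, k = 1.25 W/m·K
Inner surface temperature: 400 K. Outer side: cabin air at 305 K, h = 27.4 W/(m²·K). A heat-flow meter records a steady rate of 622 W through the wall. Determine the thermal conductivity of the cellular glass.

Treating each layer as a thermal resistance in series:
R_brass = L/(kA) = 0.0007/(115×16) = 3.804×10^-7 K/W
R_dense concrete = L/(kA) = 0.04/(1.25×16) = 0.002 K/W
R_outer film = 1/(h_o·A) = 1/(27.4×16) = 0.002281 K/W
Sum of known resistances R_other = 0.004281 K/W
Total R = ΔT/Q = 95/622 = 0.1527 K/W
R_cellular glass = R_total − R_other = 0.1485 K/W
k = L/(R·A) = 0.095/(0.1485×16)

k ≈ 0.04 W/(m·K)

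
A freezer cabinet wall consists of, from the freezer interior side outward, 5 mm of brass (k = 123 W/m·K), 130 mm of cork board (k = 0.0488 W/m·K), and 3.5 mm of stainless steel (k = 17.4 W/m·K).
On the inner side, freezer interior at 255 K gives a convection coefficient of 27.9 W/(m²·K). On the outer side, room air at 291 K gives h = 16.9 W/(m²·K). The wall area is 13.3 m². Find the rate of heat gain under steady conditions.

Q ≈ 174 W

Thermal resistances in series:
R_inner film = 1/(h_i·A) = 1/(27.9×13.3) = 0.002695 K/W
R_brass = L/(kA) = 0.005/(123×13.3) = 3.056×10^-6 K/W
R_cork board = L/(kA) = 0.13/(0.0488×13.3) = 0.2003 K/W
R_stainless steel = L/(kA) = 0.0035/(17.4×13.3) = 1.512×10^-5 K/W
R_outer film = 1/(h_o·A) = 1/(16.9×13.3) = 0.004449 K/W
R_total = 0.2075 K/W
Q = ΔT / R_total = 36 / 0.2075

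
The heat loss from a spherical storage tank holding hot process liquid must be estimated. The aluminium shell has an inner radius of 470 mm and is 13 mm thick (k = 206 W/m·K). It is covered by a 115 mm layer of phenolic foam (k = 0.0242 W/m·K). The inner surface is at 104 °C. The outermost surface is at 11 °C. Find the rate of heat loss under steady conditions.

For a spherical shell R = (1/r₁ − 1/r₂)/(4πk); film R = 1/(h·4πr²). In series:
R_aluminium shell = (1/0.47 − 1/0.483)/(4π×206) = 2.212×10^-5 K/W
R_phenolic foam = (1/0.483 − 1/0.598)/(4π×0.0242) = 1.309 K/W
R_total = 1.309 K/W
Q = ΔT/R_total = 93/1.309

Q ≈ 71 W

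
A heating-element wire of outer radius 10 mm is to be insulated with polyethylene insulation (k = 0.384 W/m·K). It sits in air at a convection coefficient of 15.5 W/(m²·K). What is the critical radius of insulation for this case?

r_cr ≈ 24.8 mm

For a cylinder r_cr = k/h = 0.384/15.5
r_cr = 24.8 mm; since the bare radius (10 mm) is below r_cr, adding a thin layer of insulation will *increase* heat loss.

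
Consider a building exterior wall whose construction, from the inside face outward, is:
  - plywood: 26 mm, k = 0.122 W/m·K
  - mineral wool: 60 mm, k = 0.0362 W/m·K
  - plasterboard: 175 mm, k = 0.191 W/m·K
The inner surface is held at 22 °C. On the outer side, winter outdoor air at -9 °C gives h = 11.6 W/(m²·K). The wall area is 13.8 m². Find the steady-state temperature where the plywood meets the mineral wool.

Thermal resistances in series:
R_plywood = L/(kA) = 0.026/(0.122×13.8) = 0.01544 K/W
R_mineral wool = L/(kA) = 0.06/(0.0362×13.8) = 0.1201 K/W
R_plasterboard = L/(kA) = 0.175/(0.191×13.8) = 0.06639 K/W
R_outer film = 1/(h_o·A) = 1/(11.6×13.8) = 0.006247 K/W
R_total = 0.2082 K/W;  Q = ΔT/R_total = 31/0.2082 = 148.9 W
T_interface = T_inner − Q·ΣR(inner→interface) = 22 − 149×0.01544

T ≈ 19.7 °C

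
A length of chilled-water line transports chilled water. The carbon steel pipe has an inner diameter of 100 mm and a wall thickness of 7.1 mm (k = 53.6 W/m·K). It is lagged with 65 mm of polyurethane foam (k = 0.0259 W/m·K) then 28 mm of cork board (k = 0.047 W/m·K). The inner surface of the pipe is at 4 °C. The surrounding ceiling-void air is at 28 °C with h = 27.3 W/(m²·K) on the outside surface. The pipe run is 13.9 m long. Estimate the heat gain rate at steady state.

Radial resistances (cylindrical: R_cond = ln(r_o/r_i)/(2πkL), R_conv = 1/(h·2πrL)):
R_carbon steel pipe wall = ln(57.1/50)/(2π×53.6×13.9) = 2.836×10^-5 K/W
R_polyurethane foam = ln(122.1/57.1)/(2π×0.0259×13.9) = 0.336 K/W
R_cork board = ln(150.1/122.1)/(2π×0.047×13.9) = 0.0503 K/W
R_outer film = 1/(h_o·2πr_oL) = 1/(27.3×2π×0.1501×13.9) = 0.002794 K/W
R_total = 0.3891 K/W
Q = ΔT/R_total = 24/0.3891

Q ≈ 61.7 W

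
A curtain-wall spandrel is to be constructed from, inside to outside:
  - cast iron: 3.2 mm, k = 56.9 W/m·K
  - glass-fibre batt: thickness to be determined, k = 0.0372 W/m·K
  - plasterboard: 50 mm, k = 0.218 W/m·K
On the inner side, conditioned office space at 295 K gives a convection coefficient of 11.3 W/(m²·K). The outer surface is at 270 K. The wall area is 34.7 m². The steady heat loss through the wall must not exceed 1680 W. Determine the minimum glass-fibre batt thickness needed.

Thermal resistances in series:
R_inner film = 1/(h_i·A) = 1/(11.3×34.7) = 0.00255 K/W
R_cast iron = L/(kA) = 0.0032/(56.9×34.7) = 1.621×10^-6 K/W
R_plasterboard = L/(kA) = 0.05/(0.218×34.7) = 0.00661 K/W
Sum of the known resistances R_other = 0.009162 K/W
Required total resistance R_tot = ΔT/Q_allow = 25/1680 = 0.01488 K/W
R_glass-fibre batt = R_tot − R_other = 0.005719 K/W
L = R·k·A = 0.005719×0.0372×34.7

L ≈ 7.38 mm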